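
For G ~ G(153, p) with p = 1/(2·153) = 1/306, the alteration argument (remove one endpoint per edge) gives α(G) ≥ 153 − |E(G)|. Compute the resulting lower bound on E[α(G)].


E[|E(G)|] = C(153, 2)·p = 11628 · (1/306) = 38.
E[α(G)] ≥ n − E[|E(G)|] = 153 − 38 = 115.
Numerically: ≈ 115.000.
(This is only a lower bound; the true E[α(G)] may be larger.)

E[α(G)] ≥ 115 ≈ 115.000.


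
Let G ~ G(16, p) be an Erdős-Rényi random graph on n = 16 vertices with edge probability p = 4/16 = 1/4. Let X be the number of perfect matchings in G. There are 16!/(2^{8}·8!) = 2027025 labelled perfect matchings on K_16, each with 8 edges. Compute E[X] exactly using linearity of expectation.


K_16 has 16!/(2^{8}·8!) = 2027025 labelled perfect matchings.
For each such perfect matching H, let X_H = 1 if all 8 edges of H are present in G. Then P[X_H = 1] = p^{8} = (1/4)^{8} = 1/65536.
By linearity: E[X] = Σ_H E[X_H] = 2027025 · p^{8} = 2027025 · 1/65536 = 2027025/65536.
Numerically: E[X] ≈ 30.9.

E[X] = 2027025 · (1/4)^{8} = 2027025/65536 ≈ 30.9.


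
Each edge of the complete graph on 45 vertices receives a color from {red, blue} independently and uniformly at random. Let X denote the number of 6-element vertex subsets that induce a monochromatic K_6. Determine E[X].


Let X = Σ_S X_S over the C(45, 6) = 8145060 subsets S of size 6, where X_S = 1 if the K_6 on S is monochromatic.
For a fixed S, the K_6 on S has C(6, 2) = 15 edges. P[all 15 edges red] = (1/2)^15, and likewise for blue, so P[monochromatic] = 2·(1/2)^15 = 2^{1 − 15} = 1/16384.
Summing: E[X] = C(45, 6) · 2^{1 − 15} = 8145060 · 1/16384 = 2036265/4096.
Numerically: E[X] ≈ 497.13501.

E[X] = C(45,6)·2^(1−C(6,2)) = 2036265/4096 ≈ 497.13501.


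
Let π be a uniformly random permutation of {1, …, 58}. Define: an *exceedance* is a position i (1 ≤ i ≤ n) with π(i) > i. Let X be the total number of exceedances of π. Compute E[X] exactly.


Write X = Σ_{i=1}^{58} X_i, where X_i = 1_{π(i) > i}.
For each fixed i, π(i) is uniform over {1, …, 58} (marginal of a uniform permutation), so P[π(i) > i] = (n − i)/n. Summing: Σ_{i=1}^{58} (n − i)/n = (0 + 1 + … + 57)/58 = 58(58 − 1)/(2·58) = (58 − 1)/2.
Hence E[X] = Σ_{i=1}^{58} (58 − i)/58 = 57/2 ≈ 28.500.

E[X] = 57/2 = 28.500.


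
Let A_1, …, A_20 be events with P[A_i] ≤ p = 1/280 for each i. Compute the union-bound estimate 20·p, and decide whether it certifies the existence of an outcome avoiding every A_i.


Union bound: P[∪_{i=1}^{20} A_i] ≤ Σ_i P[A_i] ≤ 20·p = 20·(1/280) = 1/14.
Numerically: 1/14 ≈ 0.0714.
Is 1/14 < 1? YES.
Since P[∪ A_i] ≤ 1/14 < 1, the complement has P[∩ A_i^c] ≥ 1 − 1/14 = 13/14 > 0, so some outcome avoids every A_i.

20·p = 1/14 ≈ 0.0714; existence CERTIFIED by the union bound.


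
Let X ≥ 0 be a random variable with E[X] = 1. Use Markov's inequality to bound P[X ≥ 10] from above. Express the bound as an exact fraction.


μ = E[X] = 1, a = 10.
Markov: P[X ≥ 10] ≤ μ/a = (1)/10 = 1/10.
Numerically: ≈ 0.10000.
(Since a = 10 > μ = 1.00000, the bound 1/10 is < 1 and informative.)

P[X ≥ 10] ≤ 1/10 ≈ 0.10000.


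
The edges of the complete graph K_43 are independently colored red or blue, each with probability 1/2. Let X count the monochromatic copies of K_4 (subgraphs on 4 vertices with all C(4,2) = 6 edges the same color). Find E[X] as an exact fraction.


Let X = Σ_S X_S over the C(43, 4) = 123410 subsets S of size 4, where X_S = 1 if the K_4 on S is monochromatic.
For a fixed S, the K_4 on S has C(4, 2) = 6 edges. P[all 6 edges red] = (1/2)^6, and likewise for blue, so P[monochromatic] = 2·(1/2)^6 = 2^{1 − 6} = 1/32.
By linearity: E[X] = C(43, 4) · 2^{1 − 6} = 123410 · 1/32 = 61705/16.
Numerically: E[X] ≈ 3856.56250.

E[X] = C(43,4)·2^(1−C(4,2)) = 61705/16 ≈ 3856.56250.


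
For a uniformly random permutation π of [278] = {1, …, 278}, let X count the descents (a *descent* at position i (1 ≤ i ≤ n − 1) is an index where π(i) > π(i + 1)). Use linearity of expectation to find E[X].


Write X = Σ X_I over i = 1, …, 277, with X_I the indicator of one descent.
There are 277 indicators.
For each fixed i, the pair (π(i), π(i+1)) is a uniformly random ordered pair of distinct values from {1, …, 278}; by symmetry P[π(i) > π(i+1)] = 1/2.
By linearity: E[X] = 277 · (1/2) = (278 − 1) · (1/2) = 277/2 ≈ 138.5000.

E[X] = 277/2 = 138.5000.


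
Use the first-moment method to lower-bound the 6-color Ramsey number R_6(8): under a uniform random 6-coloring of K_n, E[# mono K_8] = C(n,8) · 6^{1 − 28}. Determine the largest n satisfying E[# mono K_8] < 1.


We need C(n, 8) · 6^{1 − 28} < 1, i.e. C(n, 8) < 6^{28 − 1} = 1023490369077469249536.
Check values of n near the boundary:
  n = 1589: C(1589, 8) = 990389025825605844438; 990389025825605844438 < 1023490369077469249536? YES
  n = 1590: C(1590, 8) = 995397314198933813310; 995397314198933813310 < 1023490369077469249536? YES
  n = 1591: C(1591, 8) = 1000427749141189953870; 1000427749141189953870 < 1023490369077469249536? YES
  n = 1592: C(1592, 8) = 1005480414540892933435; 1005480414540892933435 < 1023490369077469249536? YES
  n = 1593: C(1593, 8) = 1010555394551193970323; 1010555394551193970323 < 1023490369077469249536? YES
  n = 1594: C(1594, 8) = 1015652773590544255167; 1015652773590544255167 < 1023490369077469249536? YES
  n = 1595: C(1595, 8) = 1020772636343363633895; 1020772636343363633895 < 1023490369077469249536? YES
  n = 1596: C(1596, 8) = 1025915067760710553965; 1025915067760710553965 < 1023490369077469249536? NO
The largest n with C(n, 8) < 1023490369077469249536 is n = 1595 (where E[X] = 113419181815929292655/113721152119718805504 ≈ 0.997345). Hence R_6(8) > 1595, i.e. R_6(8) ≥ 1596.

Largest n = 1595; hence R_6(8) > 1595.


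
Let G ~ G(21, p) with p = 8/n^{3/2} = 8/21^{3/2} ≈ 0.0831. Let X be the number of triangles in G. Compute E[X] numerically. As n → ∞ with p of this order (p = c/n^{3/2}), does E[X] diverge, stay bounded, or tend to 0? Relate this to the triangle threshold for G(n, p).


Number of potential triangles: C(21, 3) = 1330.
Each occurs with probability p³ ≈ (0.0831)³ ≈ 5.74491e-04.
By linearity: E[X] = C(21, 3)·p³ ≈ 1330 · 5.74491e-04 ≈ 0.764.
Since α = 3/2 > 1, p = c/n^{3/2} = o(1/n) is below the triangle threshold p ~ 1/n. Asymptotically E[X] ~ (c³/6)·n^{3(1−α)} = (8³/6)·n^{-1.5} → 0, so by Markov's inequality G has no triangles w.h.p.

E[X] ≈ 0.764; in regime p = Θ(1/n^{3/2}) E[X] tends to 0 (below the triangle threshold p ~ 1/n).


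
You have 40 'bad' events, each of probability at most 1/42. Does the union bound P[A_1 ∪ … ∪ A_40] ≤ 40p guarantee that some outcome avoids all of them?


Union bound: P[∪_{i=1}^{40} A_i] ≤ Σ_i P[A_i] ≤ 40·p = 40·(1/42) = 20/21.
Numerically: 20/21 ≈ 0.952381.
Is 20/21 < 1? YES.
Since P[∪ A_i] ≤ 20/21 < 1, the complement has P[∩ A_i^c] ≥ 1 − 20/21 = 1/21 > 0, so some outcome avoids every A_i.

40·p = 20/21 ≈ 0.952381; existence CERTIFIED by the union bound.


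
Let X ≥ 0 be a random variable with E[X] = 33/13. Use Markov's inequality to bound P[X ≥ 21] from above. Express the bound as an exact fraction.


μ = E[X] = 33/13, a = 21.
Markov: P[X ≥ 21] ≤ μ/a = (33/13)/21 = 11/91.
Numerically: ≈ 0.121.
(Since a = 21 > μ = 2.538, the bound 11/91 is < 1 and informative.)

P[X ≥ 21] ≤ 11/91 ≈ 0.121.


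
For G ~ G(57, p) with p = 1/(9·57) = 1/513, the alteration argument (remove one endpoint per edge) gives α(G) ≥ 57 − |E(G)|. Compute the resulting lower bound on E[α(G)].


E[|E(G)|] = C(57, 2)·p = 1596 · (1/513) = 28/9.
E[α(G)] ≥ n − E[|E(G)|] = 57 − 28/9 = 485/9.
Numerically: ≈ 53.889.
(This is only a lower bound; the true E[α(G)] may be larger.)

E[α(G)] ≥ 485/9 ≈ 53.889.


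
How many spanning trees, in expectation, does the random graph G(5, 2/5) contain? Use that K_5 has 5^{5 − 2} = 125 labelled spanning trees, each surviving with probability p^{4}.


K_5 has 5^{5 − 2} = 125 labelled spanning trees.
For each such spanning tree H, let X_H = 1 if all 4 edges of H are present in G. Then P[X_H = 1] = p^{4} = (2/5)^{4} = 16/625.
Summing the indicators: E[X] = Σ_H E[X_H] = 125 · p^{4} = 125 · 16/625 = 16/5.
Numerically: E[X] ≈ 3.2.

E[X] = 125 · (2/5)^{4} = 16/5 ≈ 3.2.


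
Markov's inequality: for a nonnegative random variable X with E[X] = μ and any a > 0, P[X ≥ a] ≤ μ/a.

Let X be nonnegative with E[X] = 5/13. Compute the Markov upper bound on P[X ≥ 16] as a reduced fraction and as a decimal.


μ = E[X] = 5/13, a = 16.
Markov: P[X ≥ 16] ≤ μ/a = (5/13)/16 = 5/208.
Numerically: ≈ 0.0240.
(Since a = 16 > μ = 0.3846, the bound 5/208 is < 1 and informative.)

P[X ≥ 16] ≤ 5/208 ≈ 0.0240.


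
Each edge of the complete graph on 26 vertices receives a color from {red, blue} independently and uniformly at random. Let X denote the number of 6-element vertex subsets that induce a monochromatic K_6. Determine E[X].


Let X = Σ_S X_S over the C(26, 6) = 230230 subsets S of size 6, where X_S = 1 if the K_6 on S is monochromatic.
For a fixed S, the K_6 on S has C(6, 2) = 15 edges. P[all 15 edges red] = (1/2)^15, and likewise for blue, so P[monochromatic] = 2·(1/2)^15 = 2^{1 − 15} = 1/16384.
By linearity: E[X] = C(26, 6) · 2^{1 − 15} = 230230 · 1/16384 = 115115/8192.
Numerically: E[X] ≈ 14.05212.

E[X] = C(26,6)·2^(1−C(6,2)) = 115115/8192 ≈ 14.05212.


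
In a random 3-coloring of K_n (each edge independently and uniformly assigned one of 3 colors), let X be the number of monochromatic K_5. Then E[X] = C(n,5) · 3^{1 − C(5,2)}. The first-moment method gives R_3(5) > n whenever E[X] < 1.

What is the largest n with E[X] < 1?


We need C(n, 5) · 3^{1 − 10} < 1, i.e. C(n, 5) < 3^{10 − 1} = 19683.
Check values of n near the boundary:
  n = 15: C(15, 5) = 3003; 3003 < 19683? YES
  n = 16: C(16, 5) = 4368; 4368 < 19683? YES
  n = 17: C(17, 5) = 6188; 6188 < 19683? YES
  n = 18: C(18, 5) = 8568; 8568 < 19683? YES
  n = 19: C(19, 5) = 11628; 11628 < 19683? YES
  n = 20: C(20, 5) = 15504; 15504 < 19683? YES
  n = 21: C(21, 5) = 20349; 20349 < 19683? NO
The largest n with C(n, 5) < 19683 is n = 20 (where E[X] = 5168/6561 ≈ 0.787685). Hence R_3(5) > 20, i.e. R_3(5) ≥ 21.

Largest n = 20; hence R_3(5) > 20.


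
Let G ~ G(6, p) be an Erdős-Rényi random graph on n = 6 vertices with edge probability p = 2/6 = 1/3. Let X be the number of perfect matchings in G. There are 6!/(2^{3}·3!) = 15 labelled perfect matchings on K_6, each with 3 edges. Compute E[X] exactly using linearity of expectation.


K_6 has 6!/(2^{3}·3!) = 15 labelled perfect matchings.
For each such perfect matching H, let X_H = 1 if all 3 edges of H are present in G. Then P[X_H = 1] = p^{3} = (1/3)^{3} = 1/27.
Summing the indicators: E[X] = Σ_H E[X_H] = 15 · p^{3} = 15 · 1/27 = 5/9.
Numerically: E[X] ≈ 0.556.

E[X] = 15 · (1/3)^{3} = 5/9 ≈ 0.556.


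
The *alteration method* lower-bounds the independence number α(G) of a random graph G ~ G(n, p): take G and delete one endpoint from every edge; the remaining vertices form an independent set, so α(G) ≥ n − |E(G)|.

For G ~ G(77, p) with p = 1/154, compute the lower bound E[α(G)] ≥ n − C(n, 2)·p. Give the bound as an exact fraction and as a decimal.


E[|E(G)|] = C(77, 2)·p = 2926 · (1/154) = 19.
E[α(G)] ≥ n − E[|E(G)|] = 77 − 19 = 58.
Numerically: ≈ 58.00000.
(This is only a lower bound; the true E[α(G)] may be larger.)

E[α(G)] ≥ 58 ≈ 58.00000.


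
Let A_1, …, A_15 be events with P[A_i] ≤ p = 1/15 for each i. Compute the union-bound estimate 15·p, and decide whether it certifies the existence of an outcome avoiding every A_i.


Union bound: P[∪_{i=1}^{15} A_i] ≤ Σ_i P[A_i] ≤ 15·p = 15·(1/15) = 1.
Numerically: 1 ≈ 1.000000.
Is 1 < 1? NO.
Since the bound 1 is ≥ 1, the union bound is uninformative here; it does NOT by itself certify existence.

15·p = 1 ≈ 1.000000; existence NOT certified by the union bound.


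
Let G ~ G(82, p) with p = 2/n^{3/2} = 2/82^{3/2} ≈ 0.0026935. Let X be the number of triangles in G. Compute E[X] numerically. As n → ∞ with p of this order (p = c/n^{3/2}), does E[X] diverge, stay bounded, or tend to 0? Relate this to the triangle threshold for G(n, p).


Number of potential triangles: C(82, 3) = 88560.
Each occurs with probability p³ ≈ (0.0026935)³ ≈ 1.9540139e-08.
By linearity: E[X] = C(82, 3)·p³ ≈ 88560 · 1.9540139e-08 ≈ 0.00173.
Since α = 3/2 > 1, p = c/n^{3/2} = o(1/n) is below the triangle threshold p ~ 1/n. Asymptotically E[X] ~ (c³/6)·n^{3(1−α)} = (2³/6)·n^{-1.5} → 0, so by Markov's inequality G has no triangles w.h.p.

E[X] ≈ 0.00173; in regime p = Θ(1/n^{3/2}) E[X] tends to 0 (below the triangle threshold p ~ 1/n).


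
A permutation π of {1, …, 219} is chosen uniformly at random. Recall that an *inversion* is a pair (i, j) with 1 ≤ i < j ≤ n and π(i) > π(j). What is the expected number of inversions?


Write X = Σ X_I over the C(219, 2) = 23871 pairs i < j, with X_I the indicator of one inversion.
There are 23871 indicators.
For each fixed pair i < j, the values π(i) and π(j) are two distinct elements of {1, …, 219} in uniformly random order; by symmetry P[π(i) > π(j)] = 1/2.
By linearity: E[X] = 23871 · (1/2) = C(219, 2) · (1/2) = 23871/2 = 23871/2 ≈ 11935.500000.

E[X] = 23871/2 = 11935.500000.


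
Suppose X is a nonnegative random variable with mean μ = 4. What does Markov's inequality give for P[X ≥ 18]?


μ = E[X] = 4, a = 18.
Markov: P[X ≥ 18] ≤ μ/a = (4)/18 = 2/9.
Numerically: ≈ 0.2222.
(Since a = 18 > μ = 4.0000, the bound 2/9 is < 1 and informative.)

P[X ≥ 18] ≤ 2/9 ≈ 0.2222.


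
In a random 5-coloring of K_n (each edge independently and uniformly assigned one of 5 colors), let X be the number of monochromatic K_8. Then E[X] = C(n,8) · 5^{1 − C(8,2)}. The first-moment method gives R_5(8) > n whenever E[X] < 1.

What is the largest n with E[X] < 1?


We need C(n, 8) · 5^{1 − 28} < 1, i.e. C(n, 8) < 5^{28 − 1} = 7450580596923828125.
Check values of n near the boundary:
  n = 861: C(861, 8) = 7250034996615275865; 7250034996615275865 < 7450580596923828125? YES
  n = 862: C(862, 8) = 7317951015318931845; 7317951015318931845 < 7450580596923828125? YES
  n = 863: C(863, 8) = 7386423071602617757; 7386423071602617757 < 7450580596923828125? YES
  n = 864: C(864, 8) = 7455455062926006708; 7455455062926006708 < 7450580596923828125? NO
The largest n with C(n, 8) < 7450580596923828125 is n = 863 (where E[X] = 7386423071602617757/7450580596923828125 ≈ 0.99139). Hence R_5(8) > 863, i.e. R_5(8) ≥ 864.

Largest n = 863; hence R_5(8) > 863.


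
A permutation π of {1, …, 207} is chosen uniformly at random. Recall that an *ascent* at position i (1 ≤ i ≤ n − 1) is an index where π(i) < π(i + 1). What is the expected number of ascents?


Write X = Σ X_I over i = 1, …, 206, with X_I the indicator of one ascent.
There are 206 indicators.
For each fixed i, the pair (π(i), π(i+1)) is a uniformly random ordered pair of distinct values from {1, …, 207}; by symmetry P[π(i) < π(i+1)] = 1/2.
By linearity: E[X] = 206 · (1/2) = (207 − 1) · (1/2) = 103 ≈ 103.00000.

E[X] = 103 = 103.00000.


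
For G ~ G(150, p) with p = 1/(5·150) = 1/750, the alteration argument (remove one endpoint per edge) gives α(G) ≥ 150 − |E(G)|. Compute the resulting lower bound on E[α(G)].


E[|E(G)|] = C(150, 2)·p = 11175 · (1/750) = 149/10.
E[α(G)] ≥ n − E[|E(G)|] = 150 − 149/10 = 1351/10.
Numerically: ≈ 135.10000.
(This is only a lower bound; the true E[α(G)] may be larger.)

E[α(G)] ≥ 1351/10 ≈ 135.10000.


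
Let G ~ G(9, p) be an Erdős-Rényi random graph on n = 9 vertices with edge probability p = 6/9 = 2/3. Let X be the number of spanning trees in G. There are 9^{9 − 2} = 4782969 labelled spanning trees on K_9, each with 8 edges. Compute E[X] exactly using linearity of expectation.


K_9 has 9^{9 − 2} = 4782969 labelled spanning trees.
For each such spanning tree H, let X_H = 1 if all 8 edges of H are present in G. Then P[X_H = 1] = p^{8} = (2/3)^{8} = 256/6561.
By linearity: E[X] = Σ_H E[X_H] = 4782969 · p^{8} = 4782969 · 256/6561 = 186624.
Numerically: E[X] ≈ 1.8662e+05.

E[X] = 4782969 · (2/3)^{8} = 186624 ≈ 1.8662e+05.


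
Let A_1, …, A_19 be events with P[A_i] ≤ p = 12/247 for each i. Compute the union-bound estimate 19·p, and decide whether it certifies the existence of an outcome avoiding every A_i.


Union bound: P[∪_{i=1}^{19} A_i] ≤ Σ_i P[A_i] ≤ 19·p = 19·(12/247) = 12/13.
Numerically: 12/13 ≈ 0.92308.
Is 12/13 < 1? YES.
Since P[∪ A_i] ≤ 12/13 < 1, the complement has P[∩ A_i^c] ≥ 1 − 12/13 = 1/13 > 0, so some outcome avoids every A_i.

19·p = 12/13 ≈ 0.92308; existence CERTIFIED by the union bound.


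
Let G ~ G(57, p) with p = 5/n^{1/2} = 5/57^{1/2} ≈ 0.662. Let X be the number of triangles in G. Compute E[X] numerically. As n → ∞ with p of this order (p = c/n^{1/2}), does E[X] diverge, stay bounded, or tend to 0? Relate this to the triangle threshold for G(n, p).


Number of potential triangles: C(57, 3) = 29260.
Each occurs with probability p³ ≈ (0.662)³ ≈ 2.90468e-01.
By linearity: E[X] = C(57, 3)·p³ ≈ 29260 · 2.90468e-01 ≈ 8499.083.
Since α = 1/2 < 1, p = c/n^{1/2} ≫ 1/n is above the triangle threshold p ~ 1/n. Asymptotically E[X] ~ (c³/6)·n^{3(1−α)} = (5³/6)·n^{1.5} → ∞; triangles are abundant w.h.p.

E[X] ≈ 8499.083; in regime p = Θ(1/n^{1/2}) E[X] diverges (above the triangle threshold p ~ 1/n).


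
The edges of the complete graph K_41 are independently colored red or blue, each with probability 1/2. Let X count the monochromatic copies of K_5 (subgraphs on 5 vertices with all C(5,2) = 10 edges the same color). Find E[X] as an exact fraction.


Let X = Σ_S X_S over the C(41, 5) = 749398 subsets S of size 5, where X_S = 1 if the K_5 on S is monochromatic.
For a fixed S, the K_5 on S has C(5, 2) = 10 edges. P[all 10 edges red] = (1/2)^10, and likewise for blue, so P[monochromatic] = 2·(1/2)^10 = 2^{1 − 10} = 1/512.
By linearity: E[X] = C(41, 5) · 2^{1 − 10} = 749398 · 1/512 = 374699/256.
Numerically: E[X] ≈ 1463.667969.

E[X] = C(41,5)·2^(1−C(5,2)) = 374699/256 ≈ 1463.667969.


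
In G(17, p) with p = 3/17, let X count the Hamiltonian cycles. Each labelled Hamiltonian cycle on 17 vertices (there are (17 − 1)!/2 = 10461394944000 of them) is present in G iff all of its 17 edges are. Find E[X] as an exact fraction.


K_17 has (17 − 1)!/2 = 10461394944000 labelled Hamiltonian cycles.
For each such Hamiltonian cycle H, let X_H = 1 if all 17 edges of H are present in G. Then P[X_H = 1] = p^{17} = (3/17)^{17} = 129140163/827240261886336764177.
By linearity: E[X] = Σ_H E[X_H] = 10461394944000 · p^{17} = 10461394944000 · 129140163/827240261886336764177 = 1350986248275535872000/827240261886336764177.
Numerically: E[X] ≈ 1.63.

E[X] = 10461394944000 · (3/17)^{17} = 1350986248275535872000/827240261886336764177 ≈ 1.63.


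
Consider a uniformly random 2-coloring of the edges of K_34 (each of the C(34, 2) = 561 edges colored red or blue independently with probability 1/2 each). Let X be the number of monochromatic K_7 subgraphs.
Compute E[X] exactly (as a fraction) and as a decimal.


Let X = Σ_S X_S over the C(34, 7) = 5379616 subsets S of size 7, where X_S = 1 if the K_7 on S is monochromatic.
For a fixed S, the K_7 on S has C(7, 2) = 21 edges. P[all 21 edges red] = (1/2)^21, and likewise for blue, so P[monochromatic] = 2·(1/2)^21 = 2^{1 − 21} = 1/1048576.
Summing: E[X] = C(34, 7) · 2^{1 − 21} = 5379616 · 1/1048576 = 168113/32768.
Numerically: E[X] ≈ 5.130402.

E[X] = C(34,7)·2^(1−C(7,2)) = 168113/32768 ≈ 5.130402.


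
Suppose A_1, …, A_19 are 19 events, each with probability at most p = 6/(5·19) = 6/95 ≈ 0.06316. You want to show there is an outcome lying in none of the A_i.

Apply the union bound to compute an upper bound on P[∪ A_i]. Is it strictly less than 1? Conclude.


Union bound: P[∪_{i=1}^{19} A_i] ≤ Σ_i P[A_i] ≤ 19·p = 19·(6/95) = 6/5.
Numerically: 6/5 ≈ 1.20000.
Is 6/5 < 1? NO.
Since the bound 6/5 is ≥ 1, the union bound is uninformative here; it does NOT by itself certify existence.

19·p = 6/5 ≈ 1.20000; existence NOT certified by the union bound.


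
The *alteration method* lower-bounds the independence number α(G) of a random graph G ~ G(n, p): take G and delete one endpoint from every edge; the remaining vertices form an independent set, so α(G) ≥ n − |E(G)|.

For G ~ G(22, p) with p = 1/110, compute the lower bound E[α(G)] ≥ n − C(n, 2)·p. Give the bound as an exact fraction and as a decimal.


E[|E(G)|] = C(22, 2)·p = 231 · (1/110) = 21/10.
E[α(G)] ≥ n − E[|E(G)|] = 22 − 21/10 = 199/10.
Numerically: ≈ 19.900.
(This is only a lower bound; the true E[α(G)] may be larger.)

E[α(G)] ≥ 199/10 ≈ 19.900.


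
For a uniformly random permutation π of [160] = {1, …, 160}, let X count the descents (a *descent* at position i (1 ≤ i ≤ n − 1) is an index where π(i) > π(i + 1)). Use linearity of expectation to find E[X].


Write X = Σ X_I over i = 1, …, 159, with X_I the indicator of one descent.
There are 159 indicators.
For each fixed i, the pair (π(i), π(i+1)) is a uniformly random ordered pair of distinct values from {1, …, 160}; by symmetry P[π(i) > π(i+1)] = 1/2.
By linearity: E[X] = 159 · (1/2) = (160 − 1) · (1/2) = 159/2 ≈ 79.50000.

E[X] = 159/2 = 79.50000.


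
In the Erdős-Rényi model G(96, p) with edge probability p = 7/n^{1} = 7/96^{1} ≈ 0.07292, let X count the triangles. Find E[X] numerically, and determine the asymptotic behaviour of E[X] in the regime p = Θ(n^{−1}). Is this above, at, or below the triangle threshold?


Number of potential triangles: C(96, 3) = 142880.
Each occurs with probability p³ ≈ (0.07292)³ ≈ 3.876863e-04.
By linearity: E[X] = C(96, 3)·p³ ≈ 142880 · 3.876863e-04 ≈ 55.3926.
Here α = 1, so p = 7/n is exactly at the triangle threshold p ~ 1/n. Asymptotically E[X] → c³/6 = 7³/6 = 343/6 ≈ 57.1667, a bounded constant. In this regime the triangle count is asymptotically Poisson(c³/6).

E[X] ≈ 55.3926; in regime p = Θ(1/n^{1}) E[X] stays bounded (at the triangle threshold p ~ 1/n).


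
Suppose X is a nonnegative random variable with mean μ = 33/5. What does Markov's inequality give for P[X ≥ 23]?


μ = E[X] = 33/5, a = 23.
Markov: P[X ≥ 23] ≤ μ/a = (33/5)/23 = 33/115.
Numerically: ≈ 0.287.
(Since a = 23 > μ = 6.600, the bound 33/115 is < 1 and informative.)

P[X ≥ 23] ≤ 33/115 ≈ 0.287.


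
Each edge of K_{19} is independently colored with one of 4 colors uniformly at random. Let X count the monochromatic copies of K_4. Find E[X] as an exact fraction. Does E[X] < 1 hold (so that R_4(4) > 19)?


E[X] = C(19, 4) · 4^{1 − 6} = 3876 · 4^{−5} = 3876/1024.
As a reduced fraction: E[X] = 969/256 ≈ 3.78516.
Is E[X] < 1? NO.
Since E[X] ≥ 1, the first-moment bound is inconclusive at n = 19; it does NOT by itself certify R_4(4) > 19.

E[X] = 969/256 ≈ 3.78516; E[X] ≥ 1; first-moment method inconclusive here.


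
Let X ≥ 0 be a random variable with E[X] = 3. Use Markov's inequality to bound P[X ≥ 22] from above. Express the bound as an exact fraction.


μ = E[X] = 3, a = 22.
Markov: P[X ≥ 22] ≤ μ/a = (3)/22 = 3/22.
Numerically: ≈ 0.13636.
(Since a = 22 > μ = 3.00000, the bound 3/22 is < 1 and informative.)

P[X ≥ 22] ≤ 3/22 ≈ 0.13636.


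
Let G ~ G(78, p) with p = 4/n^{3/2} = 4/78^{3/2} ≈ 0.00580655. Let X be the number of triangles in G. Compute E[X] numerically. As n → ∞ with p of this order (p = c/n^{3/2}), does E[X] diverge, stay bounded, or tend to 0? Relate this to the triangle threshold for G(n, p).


Number of potential triangles: C(78, 3) = 76076.
Each occurs with probability p³ ≈ (0.00580655)³ ≈ 1.95773661e-07.
By linearity: E[X] = C(78, 3)·p³ ≈ 76076 · 1.95773661e-07 ≈ 0.014894.
Since α = 3/2 > 1, p = c/n^{3/2} = o(1/n) is below the triangle threshold p ~ 1/n. Asymptotically E[X] ~ (c³/6)·n^{3(1−α)} = (4³/6)·n^{-1.5} → 0, so by Markov's inequality G has no triangles w.h.p.

E[X] ≈ 0.014894; in regime p = Θ(1/n^{3/2}) E[X] tends to 0 (below the triangle threshold p ~ 1/n).


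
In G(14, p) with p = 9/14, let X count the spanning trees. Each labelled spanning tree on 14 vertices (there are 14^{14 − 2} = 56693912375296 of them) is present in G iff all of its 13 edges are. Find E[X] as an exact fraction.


K_14 has 14^{14 − 2} = 56693912375296 labelled spanning trees.
For each such spanning tree H, let X_H = 1 if all 13 edges of H are present in G. Then P[X_H = 1] = p^{13} = (9/14)^{13} = 2541865828329/793714773254144.
By linearity: E[X] = Σ_H E[X_H] = 56693912375296 · p^{13} = 56693912375296 · 2541865828329/793714773254144 = 2541865828329/14.
Numerically: E[X] ≈ 1.81562e+11.

E[X] = 56693912375296 · (9/14)^{13} = 2541865828329/14 ≈ 1.81562e+11.


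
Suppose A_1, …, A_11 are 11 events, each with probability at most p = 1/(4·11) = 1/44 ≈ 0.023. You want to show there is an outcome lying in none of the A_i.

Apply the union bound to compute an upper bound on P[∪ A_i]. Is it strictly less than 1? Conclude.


Union bound: P[∪_{i=1}^{11} A_i] ≤ Σ_i P[A_i] ≤ 11·p = 11·(1/44) = 1/4.
Numerically: 1/4 ≈ 0.250.
Is 1/4 < 1? YES.
Since P[∪ A_i] ≤ 1/4 < 1, the complement has P[∩ A_i^c] ≥ 1 − 1/4 = 3/4 > 0, so some outcome avoids every A_i.

11·p = 1/4 ≈ 0.250; existence CERTIFIED by the union bound.


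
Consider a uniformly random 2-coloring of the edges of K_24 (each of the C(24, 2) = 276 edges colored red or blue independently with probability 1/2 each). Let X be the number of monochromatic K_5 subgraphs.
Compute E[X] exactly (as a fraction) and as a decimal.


Let X = Σ_S X_S over the C(24, 5) = 42504 subsets S of size 5, where X_S = 1 if the K_5 on S is monochromatic.
For a fixed S, the K_5 on S has C(5, 2) = 10 edges. P[all 10 edges red] = (1/2)^10, and likewise for blue, so P[monochromatic] = 2·(1/2)^10 = 2^{1 − 10} = 1/512.
By linearity: E[X] = C(24, 5) · 2^{1 − 10} = 42504 · 1/512 = 5313/64.
Numerically: E[X] ≈ 83.01562.

E[X] = C(24,5)·2^(1−C(5,2)) = 5313/64 ≈ 83.01562.


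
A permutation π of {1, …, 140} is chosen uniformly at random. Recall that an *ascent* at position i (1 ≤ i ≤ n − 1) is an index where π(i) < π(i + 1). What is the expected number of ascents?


Write X = Σ X_I over i = 1, …, 139, with X_I the indicator of one ascent.
There are 139 indicators.
For each fixed i, the pair (π(i), π(i+1)) is a uniformly random ordered pair of distinct values from {1, …, 140}; by symmetry P[π(i) < π(i+1)] = 1/2.
By linearity: E[X] = 139 · (1/2) = (140 − 1) · (1/2) = 139/2 ≈ 69.5000.

E[X] = 139/2 = 69.5000.


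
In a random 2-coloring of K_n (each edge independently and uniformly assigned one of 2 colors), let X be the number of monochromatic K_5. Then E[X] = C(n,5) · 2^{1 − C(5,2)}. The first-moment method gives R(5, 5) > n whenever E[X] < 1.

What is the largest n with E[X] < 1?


We need C(n, 5) · 2^{1 − 10} < 1, i.e. C(n, 5) < 2^{10 − 1} = 512.
Check values of n near the boundary:
  n = 5: C(5, 5) = 1; 1 < 512? YES
  n = 6: C(6, 5) = 6; 6 < 512? YES
  n = 7: C(7, 5) = 21; 21 < 512? YES
  n = 8: C(8, 5) = 56; 56 < 512? YES
  n = 9: C(9, 5) = 126; 126 < 512? YES
  n = 10: C(10, 5) = 252; 252 < 512? YES
  n = 11: C(11, 5) = 462; 462 < 512? YES
  n = 12: C(12, 5) = 792; 792 < 512? NO
  n = 13: C(13, 5) = 1287; 1287 < 512? NO
  n = 14: C(14, 5) = 2002; 2002 < 512? NO
The largest n with C(n, 5) < 512 is n = 11 (where E[X] = 231/256 ≈ 0.90234). Hence R(5, 5) > 11, i.e. R(5, 5) ≥ 12.

Largest n = 11; hence R(5, 5) > 11.


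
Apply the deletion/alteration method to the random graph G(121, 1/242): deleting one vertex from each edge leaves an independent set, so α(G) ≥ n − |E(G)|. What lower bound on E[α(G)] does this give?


E[|E(G)|] = C(121, 2)·p = 7260 · (1/242) = 30.
E[α(G)] ≥ n − E[|E(G)|] = 121 − 30 = 91.
Numerically: ≈ 91.00000.
(This is only a lower bound; the true E[α(G)] may be larger.)

E[α(G)] ≥ 91 ≈ 91.00000.


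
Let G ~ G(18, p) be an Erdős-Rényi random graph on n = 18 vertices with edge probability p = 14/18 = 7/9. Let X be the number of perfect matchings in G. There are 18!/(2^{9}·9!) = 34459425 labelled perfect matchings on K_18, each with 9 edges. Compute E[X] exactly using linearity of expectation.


K_18 has 18!/(2^{9}·9!) = 34459425 labelled perfect matchings.
For each such perfect matching H, let X_H = 1 if all 9 edges of H are present in G. Then P[X_H = 1] = p^{9} = (7/9)^{9} = 40353607/387420489.
By linearity: E[X] = Σ_H E[X_H] = 34459425 · p^{9} = 34459425 · 40353607/387420489 = 17167433257975/4782969.
Numerically: E[X] ≈ 3.5893e+06.

E[X] = 34459425 · (7/9)^{9} = 17167433257975/4782969 ≈ 3.5893e+06.


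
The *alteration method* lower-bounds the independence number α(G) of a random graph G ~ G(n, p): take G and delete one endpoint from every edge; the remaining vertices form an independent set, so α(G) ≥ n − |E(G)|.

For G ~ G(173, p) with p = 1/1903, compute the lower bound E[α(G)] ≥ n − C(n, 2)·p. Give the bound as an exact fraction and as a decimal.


E[|E(G)|] = C(173, 2)·p = 14878 · (1/1903) = 86/11.
E[α(G)] ≥ n − E[|E(G)|] = 173 − 86/11 = 1817/11.
Numerically: ≈ 165.1818.
(This is only a lower bound; the true E[α(G)] may be larger.)

E[α(G)] ≥ 1817/11 ≈ 165.1818.


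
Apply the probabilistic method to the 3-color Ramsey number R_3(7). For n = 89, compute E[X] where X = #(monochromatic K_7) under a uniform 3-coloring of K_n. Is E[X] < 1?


E[X] = C(89, 7) · 3^{1 − 21} = 6890268572 · 3^{−20} = 6890268572/3486784401.
As a reduced fraction: E[X] = 6890268572/3486784401 ≈ 1.9761097.
Is E[X] < 1? NO.
Since E[X] ≥ 1, the first-moment bound is inconclusive at n = 89; it does NOT by itself certify R_3(7) > 89.

E[X] = 6890268572/3486784401 ≈ 1.9761097; E[X] ≥ 1; first-moment method inconclusive here.


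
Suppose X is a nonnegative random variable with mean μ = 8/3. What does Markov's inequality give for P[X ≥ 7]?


μ = E[X] = 8/3, a = 7.
Markov: P[X ≥ 7] ≤ μ/a = (8/3)/7 = 8/21.
Numerically: ≈ 0.380952.
(Since a = 7 > μ = 2.666667, the bound 8/21 is < 1 and informative.)

P[X ≥ 7] ≤ 8/21 ≈ 0.380952.


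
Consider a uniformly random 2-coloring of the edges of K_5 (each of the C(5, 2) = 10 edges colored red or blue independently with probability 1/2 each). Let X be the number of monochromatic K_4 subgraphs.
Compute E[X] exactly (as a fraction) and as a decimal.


Let X = Σ_S X_S over the C(5, 4) = 5 subsets S of size 4, where X_S = 1 if the K_4 on S is monochromatic.
For a fixed S, the K_4 on S has C(4, 2) = 6 edges. P[all 6 edges red] = (1/2)^6, and likewise for blue, so P[monochromatic] = 2·(1/2)^6 = 2^{1 − 6} = 1/32.
Summing: E[X] = C(5, 4) · 2^{1 − 6} = 5 · 1/32 = 5/32.
Numerically: E[X] ≈ 0.15625.

E[X] = C(5,4)·2^(1−C(4,2)) = 5/32 ≈ 0.15625.


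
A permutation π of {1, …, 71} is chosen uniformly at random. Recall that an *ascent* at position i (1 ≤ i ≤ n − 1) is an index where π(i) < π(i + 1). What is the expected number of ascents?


Write X = Σ X_I over i = 1, …, 70, with X_I the indicator of one ascent.
There are 70 indicators.
For each fixed i, the pair (π(i), π(i+1)) is a uniformly random ordered pair of distinct values from {1, …, 71}; by symmetry P[π(i) < π(i+1)] = 1/2.
By linearity: E[X] = 70 · (1/2) = (71 − 1) · (1/2) = 35 ≈ 35.000000.

E[X] = 35 = 35.000000.


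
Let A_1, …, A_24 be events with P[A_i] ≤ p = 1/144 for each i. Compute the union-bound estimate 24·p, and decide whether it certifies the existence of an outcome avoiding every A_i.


Union bound: P[∪_{i=1}^{24} A_i] ≤ Σ_i P[A_i] ≤ 24·p = 24·(1/144) = 1/6.
Numerically: 1/6 ≈ 0.16667.
Is 1/6 < 1? YES.
Since P[∪ A_i] ≤ 1/6 < 1, the complement has P[∩ A_i^c] ≥ 1 − 1/6 = 5/6 > 0, so some outcome avoids every A_i.

24·p = 1/6 ≈ 0.16667; existence CERTIFIED by the union bound.


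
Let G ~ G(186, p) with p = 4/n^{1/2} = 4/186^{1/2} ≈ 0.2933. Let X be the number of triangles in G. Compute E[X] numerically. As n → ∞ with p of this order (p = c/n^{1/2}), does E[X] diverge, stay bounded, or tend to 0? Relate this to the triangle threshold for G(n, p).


Number of potential triangles: C(186, 3) = 1055240.
Each occurs with probability p³ ≈ (0.2933)³ ≈ 2.522961e-02.
By linearity: E[X] = C(186, 3)·p³ ≈ 1055240 · 2.522961e-02 ≈ 26623.2949.
Since α = 1/2 < 1, p = c/n^{1/2} ≫ 1/n is above the triangle threshold p ~ 1/n. Asymptotically E[X] ~ (c³/6)·n^{3(1−α)} = (4³/6)·n^{1.5} → ∞; triangles are abundant w.h.p.

E[X] ≈ 26623.2949; in regime p = Θ(1/n^{1/2}) E[X] diverges (above the triangle threshold p ~ 1/n).


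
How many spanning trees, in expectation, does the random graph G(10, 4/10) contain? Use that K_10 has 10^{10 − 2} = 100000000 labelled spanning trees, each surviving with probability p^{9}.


K_10 has 10^{10 − 2} = 100000000 labelled spanning trees.
For each such spanning tree H, let X_H = 1 if all 9 edges of H are present in G. Then P[X_H = 1] = p^{9} = (2/5)^{9} = 512/1953125.
By linearity: E[X] = Σ_H E[X_H] = 100000000 · p^{9} = 100000000 · 512/1953125 = 131072/5.
Numerically: E[X] ≈ 2.621e+04.

E[X] = 100000000 · (2/5)^{9} = 131072/5 ≈ 2.621e+04.


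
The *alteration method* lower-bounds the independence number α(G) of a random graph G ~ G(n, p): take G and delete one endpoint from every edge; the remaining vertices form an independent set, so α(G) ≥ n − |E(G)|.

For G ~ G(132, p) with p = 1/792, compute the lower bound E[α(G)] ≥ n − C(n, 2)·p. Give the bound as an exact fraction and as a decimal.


E[|E(G)|] = C(132, 2)·p = 8646 · (1/792) = 131/12.
E[α(G)] ≥ n − E[|E(G)|] = 132 − 131/12 = 1453/12.
Numerically: ≈ 121.083333.
(This is only a lower bound; the true E[α(G)] may be larger.)

E[α(G)] ≥ 1453/12 ≈ 121.083333.


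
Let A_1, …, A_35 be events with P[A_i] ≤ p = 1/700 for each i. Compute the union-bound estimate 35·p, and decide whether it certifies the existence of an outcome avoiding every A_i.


Union bound: P[∪_{i=1}^{35} A_i] ≤ Σ_i P[A_i] ≤ 35·p = 35·(1/700) = 1/20.
Numerically: 1/20 ≈ 0.0500.
Is 1/20 < 1? YES.
Since P[∪ A_i] ≤ 1/20 < 1, the complement has P[∩ A_i^c] ≥ 1 − 1/20 = 19/20 > 0, so some outcome avoids every A_i.

35·p = 1/20 ≈ 0.0500; existence CERTIFIED by the union bound.


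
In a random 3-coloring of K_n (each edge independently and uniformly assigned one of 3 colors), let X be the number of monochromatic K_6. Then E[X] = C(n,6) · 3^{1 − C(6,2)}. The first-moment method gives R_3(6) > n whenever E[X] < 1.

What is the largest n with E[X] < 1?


We need C(n, 6) · 3^{1 − 15} < 1, i.e. C(n, 6) < 3^{15 − 1} = 4782969.
Check values of n near the boundary:
  n = 38: C(38, 6) = 2760681; 2760681 < 4782969? YES
  n = 39: C(39, 6) = 3262623; 3262623 < 4782969? YES
  n = 40: C(40, 6) = 3838380; 3838380 < 4782969? YES
  n = 41: C(41, 6) = 4496388; 4496388 < 4782969? YES
  n = 42: C(42, 6) = 5245786; 5245786 < 4782969? NO
The largest n with C(n, 6) < 4782969 is n = 41 (where E[X] = 1498796/1594323 ≈ 0.940083). Hence R_3(6) > 41, i.e. R_3(6) ≥ 42.

Largest n = 41; hence R_3(6) > 41.


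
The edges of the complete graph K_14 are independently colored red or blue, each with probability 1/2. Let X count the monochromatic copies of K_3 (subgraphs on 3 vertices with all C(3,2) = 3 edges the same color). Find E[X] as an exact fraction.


Let X = Σ_S X_S over the C(14, 3) = 364 subsets S of size 3, where X_S = 1 if the K_3 on S is monochromatic.
For a fixed S, the K_3 on S has C(3, 2) = 3 edges. P[all 3 edges red] = (1/2)^3, and likewise for blue, so P[monochromatic] = 2·(1/2)^3 = 2^{1 − 3} = 1/4.
By linearity of expectation: E[X] = C(14, 3) · 2^{1 − 3} = 364 · 1/4 = 91.
Numerically: E[X] ≈ 91.00000.

E[X] = C(14,3)·2^(1−C(3,2)) = 91 ≈ 91.00000.


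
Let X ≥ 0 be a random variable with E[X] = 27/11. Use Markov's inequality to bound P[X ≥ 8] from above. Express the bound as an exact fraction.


μ = E[X] = 27/11, a = 8.
Markov: P[X ≥ 8] ≤ μ/a = (27/11)/8 = 27/88.
Numerically: ≈ 0.307.
(Since a = 8 > μ = 2.455, the bound 27/88 is < 1 and informative.)

P[X ≥ 8] ≤ 27/88 ≈ 0.307.


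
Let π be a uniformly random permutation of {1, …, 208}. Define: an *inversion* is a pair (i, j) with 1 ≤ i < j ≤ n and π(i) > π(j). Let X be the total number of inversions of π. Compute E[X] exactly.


Write X = Σ X_I over the C(208, 2) = 21528 pairs i < j, with X_I the indicator of one inversion.
There are 21528 indicators.
For each fixed pair i < j, the values π(i) and π(j) are two distinct elements of {1, …, 208} in uniformly random order; by symmetry P[π(i) > π(j)] = 1/2.
By linearity: E[X] = 21528 · (1/2) = C(208, 2) · (1/2) = 21528/2 = 10764 ≈ 10764.000.

E[X] = 10764 = 10764.000.


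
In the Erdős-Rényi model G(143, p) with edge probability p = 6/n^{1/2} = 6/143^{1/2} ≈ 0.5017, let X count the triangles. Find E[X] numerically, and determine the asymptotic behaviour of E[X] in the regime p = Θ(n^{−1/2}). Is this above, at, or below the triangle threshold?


Number of potential triangles: C(143, 3) = 477191.
Each occurs with probability p³ ≈ (0.5017)³ ≈ 1.263135e-01.
By linearity: E[X] = C(143, 3)·p³ ≈ 477191 · 1.263135e-01 ≈ 60275.6551.
Since α = 1/2 < 1, p = c/n^{1/2} ≫ 1/n is above the triangle threshold p ~ 1/n. Asymptotically E[X] ~ (c³/6)·n^{3(1−α)} = (6³/6)·n^{1.5} → ∞; triangles are abundant w.h.p.

E[X] ≈ 60275.6551; in regime p = Θ(1/n^{1/2}) E[X] diverges (above the triangle threshold p ~ 1/n).


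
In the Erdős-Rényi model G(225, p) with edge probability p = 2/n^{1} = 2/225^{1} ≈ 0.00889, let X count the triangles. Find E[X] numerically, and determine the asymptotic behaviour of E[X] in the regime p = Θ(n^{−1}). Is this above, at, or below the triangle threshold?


Number of potential triangles: C(225, 3) = 1873200.
Each occurs with probability p³ ≈ (0.00889)³ ≈ 7.02332e-07.
By linearity: E[X] = C(225, 3)·p³ ≈ 1873200 · 7.02332e-07 ≈ 1.316.
Here α = 1, so p = 2/n is exactly at the triangle threshold p ~ 1/n. Asymptotically E[X] → c³/6 = 2³/6 = 4/3 ≈ 1.333, a bounded constant. In this regime the triangle count is asymptotically Poisson(c³/6).

E[X] ≈ 1.316; in regime p = Θ(1/n^{1}) E[X] stays bounded (at the triangle threshold p ~ 1/n).


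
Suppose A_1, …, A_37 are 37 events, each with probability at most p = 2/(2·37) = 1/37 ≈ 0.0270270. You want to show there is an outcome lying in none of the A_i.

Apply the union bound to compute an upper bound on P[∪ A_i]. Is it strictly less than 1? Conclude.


Union bound: P[∪_{i=1}^{37} A_i] ≤ Σ_i P[A_i] ≤ 37·p = 37·(1/37) = 1.
Numerically: 1 ≈ 1.0000000.
Is 1 < 1? NO.
Since the bound 1 is ≥ 1, the union bound is uninformative here; it does NOT by itself certify existence.

37·p = 1 ≈ 1.0000000; existence NOT certified by the union bound.


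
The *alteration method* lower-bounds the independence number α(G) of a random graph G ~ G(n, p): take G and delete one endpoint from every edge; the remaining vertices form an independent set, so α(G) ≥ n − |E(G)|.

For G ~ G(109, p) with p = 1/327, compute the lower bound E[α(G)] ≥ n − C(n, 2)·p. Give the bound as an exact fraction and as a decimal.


E[|E(G)|] = C(109, 2)·p = 5886 · (1/327) = 18.
E[α(G)] ≥ n − E[|E(G)|] = 109 − 18 = 91.
Numerically: ≈ 91.00000.
(This is only a lower bound; the true E[α(G)] may be larger.)

E[α(G)] ≥ 91 ≈ 91.00000.


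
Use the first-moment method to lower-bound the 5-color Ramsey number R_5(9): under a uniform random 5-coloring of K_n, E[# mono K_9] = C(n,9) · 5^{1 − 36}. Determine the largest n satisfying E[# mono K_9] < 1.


We need C(n, 9) · 5^{1 − 36} < 1, i.e. C(n, 9) < 5^{36 − 1} = 2910383045673370361328125.
Check values of n near the boundary:
  n = 2165: C(2165, 9) = 2832220612024886803272630; 2832220612024886803272630 < 2910383045673370361328125? YES
  n = 2166: C(2166, 9) = 2844037944203015677277940; 2844037944203015677277940 < 2910383045673370361328125? YES
  n = 2167: C(2167, 9) = 2855899084841489792706810; 2855899084841489792706810 < 2910383045673370361328125? YES
  n = 2168: C(2168, 9) = 2867804175977929537095120; 2867804175977929537095120 < 2910383045673370361328125? YES
  n = 2169: C(2169, 9) = 2879753360044504243499683; 2879753360044504243499683 < 2910383045673370361328125? YES
  n = 2170: C(2170, 9) = 2891746779868845075610510; 2891746779868845075610510 < 2910383045673370361328125? YES
  n = 2171: C(2171, 9) = 2903784578674959601827205; 2903784578674959601827205 < 2910383045673370361328125? YES
  n = 2172: C(2172, 9) = 2915866900084148060642020; 2915866900084148060642020 < 2910383045673370361328125? NO
  n = 2173: C(2173, 9) = 2927993888115921319674265; 2927993888115921319674265 < 2910383045673370361328125? NO
The largest n with C(n, 9) < 2910383045673370361328125 is n = 2171 (where E[X] = 580756915734991920365441/582076609134674072265625 ≈ 0.9977328). Hence R_5(9) > 2171, i.e. R_5(9) ≥ 2172.

Largest n = 2171; hence R_5(9) > 2171.
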